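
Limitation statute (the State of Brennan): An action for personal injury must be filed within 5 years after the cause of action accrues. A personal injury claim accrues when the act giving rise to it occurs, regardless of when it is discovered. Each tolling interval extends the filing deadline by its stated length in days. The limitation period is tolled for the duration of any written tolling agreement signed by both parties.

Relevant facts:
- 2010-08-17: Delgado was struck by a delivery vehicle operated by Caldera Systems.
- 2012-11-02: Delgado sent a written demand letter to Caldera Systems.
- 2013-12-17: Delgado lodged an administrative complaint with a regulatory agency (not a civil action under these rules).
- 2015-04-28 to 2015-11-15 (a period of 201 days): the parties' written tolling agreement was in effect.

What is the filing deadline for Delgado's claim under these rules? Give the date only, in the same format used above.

2016-03-05

The cause of action accrued on 2010-08-17, the date of the act.
The untolled deadline — 5 years after 2010-08-17 — is 2015-08-17.
The period was tolled for 201 days by the written tolling agreement (2015-04-28 to 2015-11-15), pushing the deadline to 2016-03-05.
None of the other events listed affects the running of the period under the stated rules.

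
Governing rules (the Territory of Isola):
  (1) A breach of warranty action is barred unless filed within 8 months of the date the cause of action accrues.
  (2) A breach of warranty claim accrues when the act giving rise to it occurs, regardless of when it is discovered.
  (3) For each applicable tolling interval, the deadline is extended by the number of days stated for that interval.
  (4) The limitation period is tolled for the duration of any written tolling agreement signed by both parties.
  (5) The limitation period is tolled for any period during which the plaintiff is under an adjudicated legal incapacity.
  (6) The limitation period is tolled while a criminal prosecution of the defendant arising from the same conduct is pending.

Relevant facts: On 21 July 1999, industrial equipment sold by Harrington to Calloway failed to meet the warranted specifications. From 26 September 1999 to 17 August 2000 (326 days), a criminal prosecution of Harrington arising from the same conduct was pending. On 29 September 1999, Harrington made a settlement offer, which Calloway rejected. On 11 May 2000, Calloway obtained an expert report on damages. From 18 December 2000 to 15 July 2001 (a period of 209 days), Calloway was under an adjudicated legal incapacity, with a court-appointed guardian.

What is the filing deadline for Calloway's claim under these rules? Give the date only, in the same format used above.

The limitation period began to run on 21 July 1999.
8 months from 21 July 1999 is 21 March 2000.
Because the pending criminal prosecution ran from 26 September 1999 to 17 August 2000, the deadline is extended by 326 days to 10 February 2001.
Because the plaintiff's legal incapacity ran from 18 December 2000 to 15 July 2001, the deadline is extended by 209 days to 7 September 2001.
The other events in the timeline have no effect on the limitation period under the stated rules.

7 September 2001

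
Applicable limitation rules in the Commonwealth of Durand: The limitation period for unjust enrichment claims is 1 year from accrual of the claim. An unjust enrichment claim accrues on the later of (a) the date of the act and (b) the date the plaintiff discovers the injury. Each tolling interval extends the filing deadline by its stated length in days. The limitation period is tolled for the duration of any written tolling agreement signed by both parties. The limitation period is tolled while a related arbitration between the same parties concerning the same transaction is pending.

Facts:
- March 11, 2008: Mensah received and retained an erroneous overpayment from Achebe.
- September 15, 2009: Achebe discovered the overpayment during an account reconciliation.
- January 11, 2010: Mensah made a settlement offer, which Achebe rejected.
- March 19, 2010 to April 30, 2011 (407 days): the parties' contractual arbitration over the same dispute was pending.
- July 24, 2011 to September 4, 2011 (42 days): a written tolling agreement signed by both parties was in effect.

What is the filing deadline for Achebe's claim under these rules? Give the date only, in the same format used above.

December 8, 2011

Taking the later of the act (March 11, 2008) and discovery (September 15, 2009), the claim accrued on September 15, 2009.
1 year from September 15, 2009 is September 15, 2010.
The period was tolled for 407 days by the pending related arbitration (March 19, 2010 to April 30, 2011), pushing the deadline to October 27, 2011.
Because the written tolling agreement ran from July 24, 2011 to September 4, 2011, the deadline is extended by 42 days to December 8, 2011.
None of the other events listed affects the running of the period under the stated rules.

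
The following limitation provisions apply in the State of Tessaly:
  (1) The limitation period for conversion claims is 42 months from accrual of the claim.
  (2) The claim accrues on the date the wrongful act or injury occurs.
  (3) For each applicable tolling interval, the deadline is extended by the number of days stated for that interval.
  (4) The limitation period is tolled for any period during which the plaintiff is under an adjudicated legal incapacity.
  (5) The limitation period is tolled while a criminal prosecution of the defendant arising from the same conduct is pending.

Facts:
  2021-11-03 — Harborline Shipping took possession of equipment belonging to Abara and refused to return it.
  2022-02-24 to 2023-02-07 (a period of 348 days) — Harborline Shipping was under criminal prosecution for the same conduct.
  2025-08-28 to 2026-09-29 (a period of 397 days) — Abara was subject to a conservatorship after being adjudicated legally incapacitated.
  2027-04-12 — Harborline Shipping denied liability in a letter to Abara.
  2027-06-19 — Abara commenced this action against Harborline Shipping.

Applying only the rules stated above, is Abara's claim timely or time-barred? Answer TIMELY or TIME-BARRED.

The claim accrued on 2021-11-03, the date of the act.
The untolled deadline — 42 months after 2021-11-03 — is 2025-05-03.
The pending criminal prosecution from 2022-02-24 to 2023-02-07 tolled the period for 348 days, extending the deadline to 2026-04-16.
The plaintiff's legal incapacity from 2025-08-28 to 2026-09-29 tolled the period for 397 days, extending the deadline to 2027-05-18.
Nothing else in the chronology tolls or restarts the period.
Filing on 2027-06-19 missed the 2027-05-18 deadline — the action is time-barred.

TIME-BARRED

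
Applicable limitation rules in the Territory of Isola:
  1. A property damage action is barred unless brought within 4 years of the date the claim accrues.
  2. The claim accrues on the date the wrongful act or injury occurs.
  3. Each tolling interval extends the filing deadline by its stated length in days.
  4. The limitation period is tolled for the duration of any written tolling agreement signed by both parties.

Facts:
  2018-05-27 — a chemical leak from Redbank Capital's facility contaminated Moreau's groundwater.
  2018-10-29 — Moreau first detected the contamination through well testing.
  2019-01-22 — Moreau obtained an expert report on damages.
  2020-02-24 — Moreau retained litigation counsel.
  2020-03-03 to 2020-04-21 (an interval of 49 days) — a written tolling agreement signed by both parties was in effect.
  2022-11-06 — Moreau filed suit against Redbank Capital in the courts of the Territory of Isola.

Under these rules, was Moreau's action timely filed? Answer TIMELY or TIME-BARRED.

TIME-BARRED

Because the rule ties accrual to occurrence, the claim accrued on 2018-05-27, not on the 2018-10-29 discovery date.
Adding the 4 years base period to 2018-05-27 gives a deadline of 2022-05-27, before any tolling.
Because the written tolling agreement ran from 2020-03-03 to 2020-04-21, the deadline is extended by 49 days to 2022-07-15.
None of the other events listed affects the running of the period under the stated rules.
Moreau filed on 2022-11-06, after the 2022-07-15 deadline, so the action is time-barred.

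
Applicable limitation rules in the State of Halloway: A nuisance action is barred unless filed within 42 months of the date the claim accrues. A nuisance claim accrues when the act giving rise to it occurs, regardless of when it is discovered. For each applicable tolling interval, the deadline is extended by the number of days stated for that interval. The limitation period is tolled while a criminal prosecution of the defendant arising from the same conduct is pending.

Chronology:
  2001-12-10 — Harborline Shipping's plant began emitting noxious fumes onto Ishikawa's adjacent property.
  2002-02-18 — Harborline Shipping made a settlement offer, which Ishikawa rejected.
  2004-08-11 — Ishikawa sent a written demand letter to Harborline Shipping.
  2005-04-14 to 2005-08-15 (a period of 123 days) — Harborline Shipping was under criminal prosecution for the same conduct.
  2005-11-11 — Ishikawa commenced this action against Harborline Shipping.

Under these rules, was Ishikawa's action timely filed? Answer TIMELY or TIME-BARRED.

The claim accrued on 2001-12-10, the date of the act.
42 months from 2001-12-10 is 2005-06-10.
Because the pending criminal prosecution ran from 2005-04-14 to 2005-08-15, the deadline is extended by 123 days to 2005-10-11.
Nothing else in the chronology tolls or restarts the period.
Filing on 2005-11-11 missed the 2005-10-11 deadline — the action is time-barred.

TIME-BARRED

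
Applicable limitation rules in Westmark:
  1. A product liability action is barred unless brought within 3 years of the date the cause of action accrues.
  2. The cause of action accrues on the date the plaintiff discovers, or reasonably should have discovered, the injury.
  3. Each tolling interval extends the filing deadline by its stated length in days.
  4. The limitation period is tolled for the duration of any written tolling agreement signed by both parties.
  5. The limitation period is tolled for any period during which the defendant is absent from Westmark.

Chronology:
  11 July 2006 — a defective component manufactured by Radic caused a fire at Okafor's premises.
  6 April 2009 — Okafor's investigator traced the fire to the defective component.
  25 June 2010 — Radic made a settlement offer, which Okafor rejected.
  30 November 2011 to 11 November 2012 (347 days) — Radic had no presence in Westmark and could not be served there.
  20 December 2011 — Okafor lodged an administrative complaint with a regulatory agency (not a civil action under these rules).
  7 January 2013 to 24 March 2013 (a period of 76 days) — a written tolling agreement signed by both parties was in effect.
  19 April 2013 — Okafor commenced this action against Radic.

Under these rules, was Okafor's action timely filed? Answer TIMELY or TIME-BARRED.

Accrual is tied to discovery, so the period began on 6 April 2009 rather than on 11 July 2006 when the act occurred.
The untolled deadline — 3 years after 6 April 2009 — is 6 April 2012.
Because the defendant's absence from the jurisdiction ran from 30 November 2011 to 11 November 2012, the deadline is extended by 347 days to 19 March 2013.
Because the written tolling agreement ran from 7 January 2013 to 24 March 2013, the deadline is extended by 76 days to 3 June 2013.
Nothing else in the chronology tolls or restarts the period.
The 19 April 2013 filing precedes the 3 June 2013 deadline; the claim is timely.

TIMELY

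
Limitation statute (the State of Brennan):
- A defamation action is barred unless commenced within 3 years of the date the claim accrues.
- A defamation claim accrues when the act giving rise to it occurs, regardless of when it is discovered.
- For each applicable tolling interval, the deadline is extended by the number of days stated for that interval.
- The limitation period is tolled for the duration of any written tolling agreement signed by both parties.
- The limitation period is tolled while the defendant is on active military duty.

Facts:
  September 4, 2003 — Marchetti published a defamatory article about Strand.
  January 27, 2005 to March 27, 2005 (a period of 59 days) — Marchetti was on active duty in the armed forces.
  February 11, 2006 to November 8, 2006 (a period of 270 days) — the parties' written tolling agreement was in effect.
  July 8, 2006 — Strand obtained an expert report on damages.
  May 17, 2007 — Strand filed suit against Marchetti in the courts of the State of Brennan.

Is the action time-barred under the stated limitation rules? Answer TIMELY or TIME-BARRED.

TIMELY

The claim accrued on September 4, 2003, when the wrongful act occurred.
Adding the 3 years base period to September 4, 2003 gives a deadline of September 4, 2006, before any tolling.
The period was tolled for 59 days by the defendant's active military service (January 27, 2005 to March 27, 2005), pushing the deadline to November 2, 2006.
Because the written tolling agreement ran from February 11, 2006 to November 8, 2006, the deadline is extended by 270 days to July 30, 2007.
Nothing else in the chronology tolls or restarts the period.
The May 17, 2007 filing precedes the July 30, 2007 deadline; the claim is timely.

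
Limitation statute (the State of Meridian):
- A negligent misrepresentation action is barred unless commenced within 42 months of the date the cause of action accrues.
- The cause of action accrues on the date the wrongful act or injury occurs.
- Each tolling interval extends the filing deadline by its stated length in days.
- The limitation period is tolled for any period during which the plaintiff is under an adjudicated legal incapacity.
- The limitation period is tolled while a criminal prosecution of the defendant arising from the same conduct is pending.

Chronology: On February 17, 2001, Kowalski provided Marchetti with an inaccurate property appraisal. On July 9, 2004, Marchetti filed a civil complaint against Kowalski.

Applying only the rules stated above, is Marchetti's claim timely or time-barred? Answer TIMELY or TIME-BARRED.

TIMELY

The claim accrued on February 17, 2001, when the wrongful act occurred.
42 months from February 17, 2001 is August 17, 2004.
Marchetti filed on July 9, 2004, before the August 17, 2004 deadline, so the action is timely.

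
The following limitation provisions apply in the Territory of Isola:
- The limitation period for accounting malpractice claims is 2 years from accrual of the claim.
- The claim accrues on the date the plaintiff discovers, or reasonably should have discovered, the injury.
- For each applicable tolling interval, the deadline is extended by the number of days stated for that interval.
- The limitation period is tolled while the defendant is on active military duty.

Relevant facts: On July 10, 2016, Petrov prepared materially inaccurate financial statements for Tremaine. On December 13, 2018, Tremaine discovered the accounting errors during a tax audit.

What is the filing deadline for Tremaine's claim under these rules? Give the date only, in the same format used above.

December 13, 2020

Accrual is tied to discovery, so the period began on December 13, 2018 rather than on July 10, 2016 when the act occurred.
2 years from December 13, 2018 is December 13, 2020.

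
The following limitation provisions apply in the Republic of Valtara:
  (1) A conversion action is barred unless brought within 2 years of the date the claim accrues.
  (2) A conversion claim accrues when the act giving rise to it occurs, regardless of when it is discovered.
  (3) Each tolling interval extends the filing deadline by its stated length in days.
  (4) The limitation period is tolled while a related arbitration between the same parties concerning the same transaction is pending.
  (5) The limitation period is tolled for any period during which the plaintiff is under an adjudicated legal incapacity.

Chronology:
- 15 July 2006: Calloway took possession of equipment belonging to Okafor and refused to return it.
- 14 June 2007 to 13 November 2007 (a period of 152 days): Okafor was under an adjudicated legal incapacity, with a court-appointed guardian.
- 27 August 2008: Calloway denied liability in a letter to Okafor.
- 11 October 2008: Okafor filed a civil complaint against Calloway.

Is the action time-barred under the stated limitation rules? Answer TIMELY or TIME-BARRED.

The claim accrued on 15 July 2006, when the wrongful act occurred.
Adding the 2 years base period to 15 July 2006 gives a deadline of 15 July 2008, before any tolling.
Because the plaintiff's legal incapacity ran from 14 June 2007 to 13 November 2007, the deadline is extended by 152 days to 14 December 2008.
Nothing else in the chronology tolls or restarts the period.
Filing on 11 October 2008 beat the 14 December 2008 deadline — the action is timely.

TIMELY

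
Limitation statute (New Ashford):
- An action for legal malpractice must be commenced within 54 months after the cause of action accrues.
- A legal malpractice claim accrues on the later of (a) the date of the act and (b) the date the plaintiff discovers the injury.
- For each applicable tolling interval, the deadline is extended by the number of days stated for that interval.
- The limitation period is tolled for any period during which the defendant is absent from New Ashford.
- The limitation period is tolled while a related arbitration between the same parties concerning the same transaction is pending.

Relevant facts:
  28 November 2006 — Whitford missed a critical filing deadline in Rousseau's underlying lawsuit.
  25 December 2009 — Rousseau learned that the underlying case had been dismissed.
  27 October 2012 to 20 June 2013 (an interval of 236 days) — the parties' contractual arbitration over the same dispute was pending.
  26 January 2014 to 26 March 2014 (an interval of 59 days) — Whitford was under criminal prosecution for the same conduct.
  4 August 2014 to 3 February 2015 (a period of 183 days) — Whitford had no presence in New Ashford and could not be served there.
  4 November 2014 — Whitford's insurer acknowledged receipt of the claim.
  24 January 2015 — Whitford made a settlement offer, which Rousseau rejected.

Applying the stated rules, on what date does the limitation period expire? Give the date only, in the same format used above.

18 August 2015

Taking the later of the act (28 November 2006) and discovery (25 December 2009), the claim accrued on 25 December 2009.
54 months from 25 December 2009 is 25 June 2014.
Because the pending related arbitration ran from 27 October 2012 to 20 June 2013, the deadline is extended by 236 days to 16 February 2015.
The period was tolled for 183 days by the defendant's absence from the jurisdiction (4 August 2014 to 3 February 2015), pushing the deadline to 18 August 2015.
The pending criminal prosecution from 26 January 2014 to 26 March 2014 does not toll the period, because no stated rule makes a criminal prosecution a tolling event.
None of the other events listed affects the running of the period under the stated rules.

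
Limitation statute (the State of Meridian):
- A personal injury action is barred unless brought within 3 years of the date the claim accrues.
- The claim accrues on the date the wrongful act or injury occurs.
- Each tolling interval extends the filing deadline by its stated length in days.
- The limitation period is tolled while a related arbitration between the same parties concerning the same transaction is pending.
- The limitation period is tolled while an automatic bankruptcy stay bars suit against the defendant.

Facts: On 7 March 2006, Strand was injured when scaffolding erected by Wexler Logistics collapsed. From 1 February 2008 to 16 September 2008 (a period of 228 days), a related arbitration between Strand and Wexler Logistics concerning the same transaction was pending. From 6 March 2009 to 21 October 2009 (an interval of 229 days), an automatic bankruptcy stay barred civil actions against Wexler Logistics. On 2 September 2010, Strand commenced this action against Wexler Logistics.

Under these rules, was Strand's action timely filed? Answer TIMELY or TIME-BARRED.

The limitation period began to run on 7 March 2006.
The untolled deadline — 3 years after 7 March 2006 — is 7 March 2009.
The period was tolled for 228 days by the pending related arbitration (1 February 2008 to 16 September 2008), pushing the deadline to 21 October 2009.
The period was tolled for 229 days by the automatic bankruptcy stay (6 March 2009 to 21 October 2009), pushing the deadline to 7 June 2010.
Filing on 2 September 2010 missed the 7 June 2010 deadline — the action is time-barred.

TIME-BARRED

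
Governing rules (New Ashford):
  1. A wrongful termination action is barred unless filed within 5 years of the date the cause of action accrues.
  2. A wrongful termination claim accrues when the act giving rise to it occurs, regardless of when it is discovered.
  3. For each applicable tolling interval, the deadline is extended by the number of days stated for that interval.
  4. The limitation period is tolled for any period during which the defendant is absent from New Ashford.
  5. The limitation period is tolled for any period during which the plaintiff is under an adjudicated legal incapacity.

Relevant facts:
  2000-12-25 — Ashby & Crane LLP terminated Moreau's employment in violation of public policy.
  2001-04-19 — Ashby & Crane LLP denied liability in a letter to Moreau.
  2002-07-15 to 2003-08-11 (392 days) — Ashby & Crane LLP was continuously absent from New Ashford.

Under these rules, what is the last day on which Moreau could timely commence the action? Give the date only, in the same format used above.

The claim accrued on 2000-12-25, when the wrongful act occurred.
The untolled deadline — 5 years after 2000-12-25 — is 2005-12-25.
The defendant's absence from the jurisdiction from 2002-07-15 to 2003-08-11 tolled the period for 392 days, extending the deadline to 2007-01-21.
None of the other events listed affects the running of the period under the stated rules.

2007-01-21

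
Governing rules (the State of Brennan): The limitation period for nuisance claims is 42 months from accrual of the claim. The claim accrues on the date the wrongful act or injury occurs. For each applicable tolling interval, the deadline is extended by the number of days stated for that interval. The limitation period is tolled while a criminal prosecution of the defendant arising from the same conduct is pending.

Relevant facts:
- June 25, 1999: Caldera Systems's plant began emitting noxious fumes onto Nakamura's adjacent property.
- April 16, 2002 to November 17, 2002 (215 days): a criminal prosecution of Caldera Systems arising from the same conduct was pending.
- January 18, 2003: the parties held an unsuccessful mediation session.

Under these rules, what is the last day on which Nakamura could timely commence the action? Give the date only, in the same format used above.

The claim accrued on June 25, 1999, the date of the act.
Adding the 42 months base period to June 25, 1999 gives a deadline of December 25, 2002, before any tolling.
The period was tolled for 215 days by the pending criminal prosecution (April 16, 2002 to November 17, 2002), pushing the deadline to July 28, 2003.
Nothing else in the chronology tolls or restarts the period.

July 28, 2003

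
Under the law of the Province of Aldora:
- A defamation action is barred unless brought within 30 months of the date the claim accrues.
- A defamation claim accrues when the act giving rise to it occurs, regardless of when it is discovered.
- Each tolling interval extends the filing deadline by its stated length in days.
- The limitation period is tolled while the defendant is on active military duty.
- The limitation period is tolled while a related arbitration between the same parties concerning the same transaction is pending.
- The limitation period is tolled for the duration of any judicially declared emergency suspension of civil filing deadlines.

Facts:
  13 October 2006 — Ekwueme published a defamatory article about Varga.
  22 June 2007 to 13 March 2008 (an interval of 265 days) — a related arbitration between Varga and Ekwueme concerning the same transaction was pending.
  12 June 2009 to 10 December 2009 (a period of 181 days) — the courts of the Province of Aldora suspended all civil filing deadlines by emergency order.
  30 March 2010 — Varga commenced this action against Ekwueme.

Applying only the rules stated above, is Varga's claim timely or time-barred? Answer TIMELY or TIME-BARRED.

The limitation period began to run on 13 October 2006.
30 months from 13 October 2006 is 13 April 2009.
The pending related arbitration from 22 June 2007 to 13 March 2008 tolled the period for 265 days, extending the deadline to 3 January 2010.
The period was tolled for 181 days by the emergency suspension of filing deadlines (12 June 2009 to 10 December 2009), pushing the deadline to 3 July 2010.
Varga filed on 30 March 2010, before the 3 July 2010 deadline, so the action is timely.

TIMELY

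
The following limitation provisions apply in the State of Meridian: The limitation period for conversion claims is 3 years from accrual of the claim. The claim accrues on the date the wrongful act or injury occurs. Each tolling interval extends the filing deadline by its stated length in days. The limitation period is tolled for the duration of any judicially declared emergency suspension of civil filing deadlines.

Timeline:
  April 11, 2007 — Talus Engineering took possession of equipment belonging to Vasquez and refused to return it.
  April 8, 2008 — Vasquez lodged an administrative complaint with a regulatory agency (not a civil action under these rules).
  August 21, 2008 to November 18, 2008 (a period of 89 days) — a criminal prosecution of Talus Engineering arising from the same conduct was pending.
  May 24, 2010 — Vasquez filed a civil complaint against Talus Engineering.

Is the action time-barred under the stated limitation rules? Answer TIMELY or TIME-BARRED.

The claim accrued on April 11, 2007, when the wrongful act occurred.
The untolled deadline — 3 years after April 11, 2007 — is April 11, 2010.
The pending criminal prosecution from August 21, 2008 to November 18, 2008 does not toll the period, because no stated rule makes a criminal prosecution a tolling event.
None of the other events listed affects the running of the period under the stated rules.
Filing on May 24, 2010 missed the April 11, 2010 deadline — the action is time-barred.

TIME-BARRED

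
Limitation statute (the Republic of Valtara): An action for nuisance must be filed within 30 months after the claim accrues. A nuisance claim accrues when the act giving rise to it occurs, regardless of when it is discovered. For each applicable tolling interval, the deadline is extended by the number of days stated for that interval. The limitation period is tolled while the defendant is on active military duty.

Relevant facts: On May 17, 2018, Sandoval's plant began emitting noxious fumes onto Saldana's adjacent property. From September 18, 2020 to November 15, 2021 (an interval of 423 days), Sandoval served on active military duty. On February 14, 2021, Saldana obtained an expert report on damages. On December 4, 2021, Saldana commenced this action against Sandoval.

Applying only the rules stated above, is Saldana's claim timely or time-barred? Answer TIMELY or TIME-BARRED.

TIMELY

The claim accrued on May 17, 2018, when the wrongful act occurred.
The untolled deadline — 30 months after May 17, 2018 — is November 17, 2020.
The period was tolled for 423 days by the defendant's active military service (September 18, 2020 to November 15, 2021), pushing the deadline to January 14, 2022.
Nothing else in the chronology tolls or restarts the period.
Saldana filed on December 4, 2021, before the January 14, 2022 deadline, so the action is timely.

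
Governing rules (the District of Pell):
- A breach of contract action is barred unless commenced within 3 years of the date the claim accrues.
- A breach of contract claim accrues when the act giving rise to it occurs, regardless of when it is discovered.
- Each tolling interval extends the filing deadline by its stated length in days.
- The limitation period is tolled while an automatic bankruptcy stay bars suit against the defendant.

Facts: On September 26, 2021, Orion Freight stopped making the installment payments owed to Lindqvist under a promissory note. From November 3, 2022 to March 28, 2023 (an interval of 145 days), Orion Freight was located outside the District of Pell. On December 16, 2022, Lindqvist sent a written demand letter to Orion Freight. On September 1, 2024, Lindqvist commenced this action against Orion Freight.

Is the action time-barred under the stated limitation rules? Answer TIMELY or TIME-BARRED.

The limitation period began to run on September 26, 2021.
3 years from September 26, 2021 is September 26, 2024.
The defendant's absence from the jurisdiction from November 3, 2022 to March 28, 2023 does not toll the period, because no stated rule makes the defendant's absence a tolling event.
Nothing else in the chronology tolls or restarts the period.
Filing on September 1, 2024 beat the September 26, 2024 deadline — the action is timely.

TIMELY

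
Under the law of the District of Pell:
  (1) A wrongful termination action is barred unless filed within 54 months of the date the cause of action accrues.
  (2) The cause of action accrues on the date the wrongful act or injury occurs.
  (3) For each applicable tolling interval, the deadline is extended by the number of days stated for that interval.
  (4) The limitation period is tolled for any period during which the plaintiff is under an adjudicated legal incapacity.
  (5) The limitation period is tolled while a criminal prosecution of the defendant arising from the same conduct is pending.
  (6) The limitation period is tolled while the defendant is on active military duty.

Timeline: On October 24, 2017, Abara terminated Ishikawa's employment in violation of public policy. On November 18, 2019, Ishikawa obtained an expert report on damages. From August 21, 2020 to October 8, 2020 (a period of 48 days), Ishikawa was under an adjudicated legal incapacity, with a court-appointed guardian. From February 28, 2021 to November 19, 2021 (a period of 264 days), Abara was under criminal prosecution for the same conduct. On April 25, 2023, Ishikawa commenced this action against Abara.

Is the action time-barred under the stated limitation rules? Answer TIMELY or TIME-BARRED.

TIME-BARRED

The limitation period began to run on October 24, 2017.
54 months from October 24, 2017 is April 24, 2022.
The plaintiff's legal incapacity from August 21, 2020 to October 8, 2020 tolled the period for 48 days, extending the deadline to June 11, 2022.
The pending criminal prosecution from February 28, 2021 to November 19, 2021 tolled the period for 264 days, extending the deadline to March 2, 2023.
Nothing else in the chronology tolls or restarts the period.
Ishikawa filed on April 25, 2023, after the March 2, 2023 deadline, so the action is time-barred.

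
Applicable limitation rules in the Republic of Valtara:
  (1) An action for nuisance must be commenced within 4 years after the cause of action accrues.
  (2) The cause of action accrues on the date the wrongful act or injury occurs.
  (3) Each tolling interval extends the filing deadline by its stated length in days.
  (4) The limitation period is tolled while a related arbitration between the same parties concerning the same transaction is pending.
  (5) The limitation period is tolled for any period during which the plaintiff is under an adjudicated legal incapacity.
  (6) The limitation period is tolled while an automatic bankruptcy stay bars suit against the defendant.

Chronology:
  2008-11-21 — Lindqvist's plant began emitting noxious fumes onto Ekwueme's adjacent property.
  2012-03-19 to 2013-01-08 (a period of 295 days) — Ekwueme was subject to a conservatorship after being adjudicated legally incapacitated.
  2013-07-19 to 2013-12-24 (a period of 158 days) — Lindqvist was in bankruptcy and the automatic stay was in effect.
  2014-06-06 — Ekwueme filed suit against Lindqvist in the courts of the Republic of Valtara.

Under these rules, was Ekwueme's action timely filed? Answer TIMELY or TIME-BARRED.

The claim accrued on 2008-11-21, when the wrongful act occurred.
Adding the 4 years base period to 2008-11-21 gives a deadline of 2012-11-21, before any tolling.
Because the plaintiff's legal incapacity ran from 2012-03-19 to 2013-01-08, the deadline is extended by 295 days to 2013-09-12.
The automatic bankruptcy stay from 2013-07-19 to 2013-12-24 tolled the period for 158 days, extending the deadline to 2014-02-17.
Filing on 2014-06-06 missed the 2014-02-17 deadline — the action is time-barred.

TIME-BARRED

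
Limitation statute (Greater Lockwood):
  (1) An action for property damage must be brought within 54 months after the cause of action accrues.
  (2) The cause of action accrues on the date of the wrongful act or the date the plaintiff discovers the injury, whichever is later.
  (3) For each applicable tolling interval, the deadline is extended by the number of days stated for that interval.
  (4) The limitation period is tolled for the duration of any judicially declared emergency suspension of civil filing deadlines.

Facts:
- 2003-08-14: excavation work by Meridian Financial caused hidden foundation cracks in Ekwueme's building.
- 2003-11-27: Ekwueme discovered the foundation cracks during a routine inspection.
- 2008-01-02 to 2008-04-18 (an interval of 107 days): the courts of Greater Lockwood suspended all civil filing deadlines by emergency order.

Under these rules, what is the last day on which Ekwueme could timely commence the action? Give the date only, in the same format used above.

2008-09-11

The claim accrued on 2003-11-27 — the later of the 2003-08-14 act and the 2003-11-27 discovery.
54 months from 2003-11-27 is 2008-05-27.
Because the emergency suspension of filing deadlines ran from 2008-01-02 to 2008-04-18, the deadline is extended by 107 days to 2008-09-11.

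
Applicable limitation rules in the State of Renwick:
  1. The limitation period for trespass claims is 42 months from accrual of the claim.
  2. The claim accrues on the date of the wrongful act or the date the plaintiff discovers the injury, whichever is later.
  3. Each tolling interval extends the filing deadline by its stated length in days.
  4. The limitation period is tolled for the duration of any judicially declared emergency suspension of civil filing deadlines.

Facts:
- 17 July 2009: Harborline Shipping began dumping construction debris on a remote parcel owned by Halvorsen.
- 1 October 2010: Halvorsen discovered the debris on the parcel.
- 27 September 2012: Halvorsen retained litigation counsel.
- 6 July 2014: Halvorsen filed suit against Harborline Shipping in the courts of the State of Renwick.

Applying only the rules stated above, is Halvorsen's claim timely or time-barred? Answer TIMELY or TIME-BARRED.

TIME-BARRED

Taking the later of the act (17 July 2009) and discovery (1 October 2010), the claim accrued on 1 October 2010.
42 months from 1 October 2010 is 1 April 2014.
The other events in the timeline have no effect on the limitation period under the stated rules.
The 6 July 2014 filing falls after the 1 April 2014 deadline; the claim is time-barred.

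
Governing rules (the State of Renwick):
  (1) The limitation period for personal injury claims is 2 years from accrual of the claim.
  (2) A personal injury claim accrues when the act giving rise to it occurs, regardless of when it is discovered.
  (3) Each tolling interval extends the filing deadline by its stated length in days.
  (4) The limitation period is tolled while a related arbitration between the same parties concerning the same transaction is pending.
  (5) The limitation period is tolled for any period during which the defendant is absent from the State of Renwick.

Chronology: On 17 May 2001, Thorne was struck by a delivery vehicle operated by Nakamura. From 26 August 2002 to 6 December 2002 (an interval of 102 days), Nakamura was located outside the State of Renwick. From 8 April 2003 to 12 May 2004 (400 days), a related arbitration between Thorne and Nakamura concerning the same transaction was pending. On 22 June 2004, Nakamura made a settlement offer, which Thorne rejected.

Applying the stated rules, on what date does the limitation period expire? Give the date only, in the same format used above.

30 September 2004

The limitation period began to run on 17 May 2001.
The untolled deadline — 2 years after 17 May 2001 — is 17 May 2003.
The defendant's absence from the jurisdiction from 26 August 2002 to 6 December 2002 tolled the period for 102 days, extending the deadline to 27 August 2003.
The period was tolled for 400 days by the pending related arbitration (8 April 2003 to 12 May 2004), pushing the deadline to 30 September 2004.
Nothing else in the chronology tolls or restarts the period.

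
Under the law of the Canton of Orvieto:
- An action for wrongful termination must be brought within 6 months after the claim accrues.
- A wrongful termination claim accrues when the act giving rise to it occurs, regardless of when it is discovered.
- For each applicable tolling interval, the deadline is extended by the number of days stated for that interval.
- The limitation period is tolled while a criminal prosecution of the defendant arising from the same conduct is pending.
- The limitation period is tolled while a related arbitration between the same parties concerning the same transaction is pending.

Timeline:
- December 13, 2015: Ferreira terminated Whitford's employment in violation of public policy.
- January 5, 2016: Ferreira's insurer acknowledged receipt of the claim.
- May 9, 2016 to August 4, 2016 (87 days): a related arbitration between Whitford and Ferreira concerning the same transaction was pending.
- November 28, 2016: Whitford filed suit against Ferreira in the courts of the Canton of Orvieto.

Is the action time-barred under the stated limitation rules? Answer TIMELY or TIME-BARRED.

The claim accrued on December 13, 2015, when the wrongful act occurred.
Adding the 6 months base period to December 13, 2015 gives a deadline of June 13, 2016, before any tolling.
The pending related arbitration from May 9, 2016 to August 4, 2016 tolled the period for 87 days, extending the deadline to September 8, 2016.
None of the other events listed affects the running of the period under the stated rules.
The November 28, 2016 filing falls after the September 8, 2016 deadline; the claim is time-barred.

TIME-BARRED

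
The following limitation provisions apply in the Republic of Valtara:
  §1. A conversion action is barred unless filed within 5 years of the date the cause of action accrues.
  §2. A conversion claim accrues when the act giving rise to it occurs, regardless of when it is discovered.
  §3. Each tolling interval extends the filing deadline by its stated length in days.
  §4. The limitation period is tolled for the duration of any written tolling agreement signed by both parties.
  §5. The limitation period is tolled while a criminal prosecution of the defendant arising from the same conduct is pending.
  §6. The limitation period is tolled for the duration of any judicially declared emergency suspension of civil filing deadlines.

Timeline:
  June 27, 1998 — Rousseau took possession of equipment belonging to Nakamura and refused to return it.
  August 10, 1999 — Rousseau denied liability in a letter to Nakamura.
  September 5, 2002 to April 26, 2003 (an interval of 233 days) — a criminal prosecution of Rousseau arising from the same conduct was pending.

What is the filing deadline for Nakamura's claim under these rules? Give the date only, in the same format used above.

The claim accrued on June 27, 1998, when the wrongful act occurred.
5 years from June 27, 1998 is June 27, 2003.
The pending criminal prosecution from September 5, 2002 to April 26, 2003 tolled the period for 233 days, extending the deadline to February 15, 2004.
None of the other events listed affects the running of the period under the stated rules.

February 15, 2004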